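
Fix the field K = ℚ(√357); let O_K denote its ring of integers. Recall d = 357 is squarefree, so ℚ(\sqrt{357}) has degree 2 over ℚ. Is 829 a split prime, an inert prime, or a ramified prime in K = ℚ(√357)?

inert — (829) stays prime in O_K

d = 357 ≡ 1 (mod 4), so O_K = ℤ[(1+√357)/2] and disc(K) = d = 357.
disc(K) = 357 is not divisible by 829; 829 is unramified.
(357/829) = 357^414 mod 829 = 828, giving Legendre symbol -1.
d is a non-residue mod p, hence 829 remains inert in O_K.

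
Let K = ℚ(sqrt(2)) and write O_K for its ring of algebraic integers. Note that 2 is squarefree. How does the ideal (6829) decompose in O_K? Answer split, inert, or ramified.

2 mod 4 = 2, hence disc K = 4·2 = 8 and O_K = ℤ[√2].
6829 ∤ 8, so 6829 is unramified.
Compute (2/6829) via Euler: 2^((6829-1)/2) mod 6829 = 6828, so (2/6829) = -1.
Legendre symbol -1 ⇒ 6829 is inert.

remains prime (inert)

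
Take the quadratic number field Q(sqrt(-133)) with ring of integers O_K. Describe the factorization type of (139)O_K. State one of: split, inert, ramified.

d = -133 ≡ 3 (mod 4), so O_K = ℤ[√-133] and disc(K) = 4d = -532.
disc(K) = -532 is not divisible by 139; 139 is unramified.
Legendre symbol by Euler's criterion: (-133/139) ≡ (-133)^69 ≡ 1 (mod 139), i.e. (-133/139) = 1.
d is a quadratic residue mod p, hence 139 splits in O_K.

split — (139) = 𝔭₁𝔭₂ with 𝔭₁ ≠ 𝔭₂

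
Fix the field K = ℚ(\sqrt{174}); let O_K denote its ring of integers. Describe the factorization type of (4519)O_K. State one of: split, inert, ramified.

inert

d = 174 ≡ 2 (mod 4), so O_K = ℤ[√174] and disc(K) = 4d = 696.
4519 ∤ 696, so 4519 is unramified.
(174/4519) = 174^2259 mod 4519 = 4518, giving Legendre symbol -1.
d is a non-residue mod p, hence 4519 remains inert in O_K.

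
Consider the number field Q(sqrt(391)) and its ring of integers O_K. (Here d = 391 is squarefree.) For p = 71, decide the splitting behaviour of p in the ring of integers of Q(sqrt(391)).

d = 391 ≡ 3 (mod 4), so O_K = ℤ[√391] and disc(K) = 4d = 1564.
Since gcd(71, 1564) = 1 the prime 71 does not ramify.
Euler's criterion: 391^35 mod 71 = 1. Thus (391|71) = 1.
(391/71) = 1, so 71 splits.

splits completely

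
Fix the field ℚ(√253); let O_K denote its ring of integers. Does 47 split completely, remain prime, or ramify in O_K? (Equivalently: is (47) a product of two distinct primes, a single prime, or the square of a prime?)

p splits

Since 253 ≡ 1 mod 4, the ring of integers is ℤ[(1+√253)/2] with discriminant 253.
disc(K) = 253 is not divisible by 47; 47 is unramified.
Euler's criterion: 253^23 mod 47 = 1. Thus (253|47) = 1.
(253/47) = 1, so 47 splits.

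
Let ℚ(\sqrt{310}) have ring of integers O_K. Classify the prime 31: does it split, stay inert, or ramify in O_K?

310 mod 4 = 2, hence disc K = 4·310 = 1240 and O_K = ℤ[√310].
Ramification test: 31 | 1240. The prime 31 ramifies in K.

ramifies in O_K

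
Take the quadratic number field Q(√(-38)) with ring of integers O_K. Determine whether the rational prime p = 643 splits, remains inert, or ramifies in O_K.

d = -38 ≡ 2 (mod 4), so O_K = ℤ[√-38] and disc(K) = 4d = -152.
disc(K) = -152 is not divisible by 643; 643 is unramified.
Legendre symbol by Euler's criterion: (-38/643) ≡ (-38)^321 ≡ 642 (mod 643), i.e. (-38/643) = -1.
Legendre symbol -1 ⇒ 643 is inert.

inert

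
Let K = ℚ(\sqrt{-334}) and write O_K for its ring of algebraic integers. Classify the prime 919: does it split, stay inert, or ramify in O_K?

d = -334 ≡ 2 (mod 4), so O_K = ℤ[√-334] and disc(K) = 4d = -1336.
Since gcd(919, -1336) = 1 the prime 919 does not ramify.
Euler's criterion: (-334)^459 mod 919 = 1. Thus (-334|919) = 1.
(-334/919) = 1, so 919 splits.

919 splits in O_K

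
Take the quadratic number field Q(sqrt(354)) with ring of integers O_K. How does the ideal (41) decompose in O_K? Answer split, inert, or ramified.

41 remains inert

d = 354 ≡ 2 (mod 4), so O_K = ℤ[√354] and disc(K) = 4d = 1416.
41 ∤ 1416, so 41 is unramified.
Legendre symbol by Euler's criterion: (354/41) ≡ 354^20 ≡ 40 (mod 41), i.e. (354/41) = -1.
Legendre symbol -1 ⇒ 41 is inert.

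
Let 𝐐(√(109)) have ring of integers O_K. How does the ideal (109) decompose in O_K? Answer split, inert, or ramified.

109 mod 4 = 1, hence disc K = 109 and O_K = ℤ[(1+√109)/2].
disc(K) = 109 = 109·1, so p = 109 is ramified.

ramifies in O_K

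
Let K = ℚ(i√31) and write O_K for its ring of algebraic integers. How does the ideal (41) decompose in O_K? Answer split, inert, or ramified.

p splits

-31 mod 4 = 1, hence disc K = -31 and O_K = ℤ[(1+√-31)/2].
Since gcd(41, -31) = 1 the prime 41 does not ramify.
(-31/41) = 10^20 mod 41 = 1, giving Legendre symbol 1.
d is a quadratic residue mod p, hence 41 splits in O_K.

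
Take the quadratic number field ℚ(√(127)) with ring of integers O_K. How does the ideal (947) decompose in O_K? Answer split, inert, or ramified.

d = 127 ≡ 3 (mod 4), so O_K = ℤ[√127] and disc(K) = 4d = 508.
947 ∤ 508, so 947 is unramified.
(127/947) = 127^473 mod 947 = 1, giving Legendre symbol 1.
Legendre symbol 1 ⇒ 947 is split.

splits completely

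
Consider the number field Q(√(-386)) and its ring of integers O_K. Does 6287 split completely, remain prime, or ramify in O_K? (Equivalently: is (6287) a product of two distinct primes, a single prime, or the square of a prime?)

-386 mod 4 = 2, hence disc K = 4·(-386) = -1544 and O_K = ℤ[√-386].
6287 ∤ -1544, so 6287 is unramified.
Legendre symbol by Euler's criterion: (-386/6287) ≡ (-386)^3143 ≡ 1 (mod 6287), i.e. (-386/6287) = 1.
(-386/6287) = 1, so 6287 splits.

split — (6287) = 𝔭₁𝔭₂ with 𝔭₁ ≠ 𝔭₂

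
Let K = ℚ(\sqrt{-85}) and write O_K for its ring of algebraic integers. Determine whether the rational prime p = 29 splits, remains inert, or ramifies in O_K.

29 remains inert

Since -85 ≢ 1 mod 4, the ring of integers is ℤ[√-85] with discriminant 4·(-85) = -340.
Since gcd(29, -340) = 1 the prime 29 does not ramify.
(-85/29) = 2^14 mod 29 = 28, giving Legendre symbol -1.
d is a non-residue mod p, hence 29 remains inert in O_K.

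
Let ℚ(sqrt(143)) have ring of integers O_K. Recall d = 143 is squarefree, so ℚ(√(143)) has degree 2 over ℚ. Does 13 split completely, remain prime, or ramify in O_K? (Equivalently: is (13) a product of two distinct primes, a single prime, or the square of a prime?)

p ramifies

Since 143 ≢ 1 mod 4, the ring of integers is ℤ[√143] with discriminant 4·143 = 572.
disc(K) = 572 = 13·44, so p = 13 is ramified.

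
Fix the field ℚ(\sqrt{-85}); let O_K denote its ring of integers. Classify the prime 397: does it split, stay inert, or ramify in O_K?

d = -85 ≡ 3 (mod 4), so O_K = ℤ[√-85] and disc(K) = 4d = -340.
disc(K) = -340 is not divisible by 397; 397 is unramified.
Euler's criterion: (-85)^198 mod 397 = 1. Thus (-85|397) = 1.
Legendre symbol 1 ⇒ 397 is split.

split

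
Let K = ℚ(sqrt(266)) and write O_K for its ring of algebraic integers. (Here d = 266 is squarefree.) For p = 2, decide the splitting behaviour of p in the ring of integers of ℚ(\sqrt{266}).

266 mod 4 = 2, hence disc K = 4·266 = 1064 and O_K = ℤ[√266].
2 divides disc(K) = 1064, so 2 ramifies.

p ramifies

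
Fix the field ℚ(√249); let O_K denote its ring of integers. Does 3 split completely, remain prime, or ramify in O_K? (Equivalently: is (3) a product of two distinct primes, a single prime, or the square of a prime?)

ramifies in O_K

d = 249 ≡ 1 (mod 4), so O_K = ℤ[(1+√249)/2] and disc(K) = d = 249.
disc(K) = 249 = 3·83, so p = 3 is ramified.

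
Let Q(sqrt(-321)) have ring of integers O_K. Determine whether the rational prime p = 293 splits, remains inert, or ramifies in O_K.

d = -321 ≡ 3 (mod 4), so O_K = ℤ[√-321] and disc(K) = 4d = -1284.
293 ∤ -1284, so 293 is unramified.
Euler's criterion: (-321)^146 mod 293 = 292. Thus (-321|293) = -1.
Legendre symbol -1 ⇒ 293 is inert.

293 remains inert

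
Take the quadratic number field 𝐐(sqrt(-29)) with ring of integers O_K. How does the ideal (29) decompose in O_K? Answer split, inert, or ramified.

-29 mod 4 = 3, hence disc K = 4·(-29) = -116 and O_K = ℤ[√-29].
disc(K) = -116 = 29·(-4), so p = 29 is ramified.

p ramifies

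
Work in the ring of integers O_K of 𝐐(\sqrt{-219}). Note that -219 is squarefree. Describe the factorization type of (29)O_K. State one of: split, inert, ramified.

-219 mod 4 = 1, hence disc K = -219 and O_K = ℤ[(1+√-219)/2].
29 ∤ -219, so 29 is unramified.
Euler's criterion: (-219)^14 mod 29 = 1. Thus (-219|29) = 1.
Legendre symbol 1 ⇒ 29 is split.

splits completely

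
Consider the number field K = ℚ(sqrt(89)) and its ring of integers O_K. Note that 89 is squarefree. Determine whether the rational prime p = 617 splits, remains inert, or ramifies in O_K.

89 mod 4 = 1, hence disc K = 89 and O_K = ℤ[(1+√89)/2].
617 ∤ 89, so 617 is unramified.
(89/617) = 89^308 mod 617 = 616, giving Legendre symbol -1.
(89/617) = -1, so 617 is inert.

inert — (617) stays prime in O_K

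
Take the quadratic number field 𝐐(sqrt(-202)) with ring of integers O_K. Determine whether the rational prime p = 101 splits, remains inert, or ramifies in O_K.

101 is ramified

d = -202 ≡ 2 (mod 4), so O_K = ℤ[√-202] and disc(K) = 4d = -808.
disc(K) = -808 = 101·(-8), so p = 101 is ramified.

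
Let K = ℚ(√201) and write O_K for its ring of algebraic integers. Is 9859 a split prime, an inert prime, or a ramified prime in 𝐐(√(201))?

9859 splits in O_K

201 mod 4 = 1, hence disc K = 201 and O_K = ℤ[(1+√201)/2].
9859 ∤ 201, so 9859 is unramified.
Legendre symbol by Euler's criterion: (201/9859) ≡ 201^4929 ≡ 1 (mod 9859), i.e. (201/9859) = 1.
Legendre symbol 1 ⇒ 9859 is split.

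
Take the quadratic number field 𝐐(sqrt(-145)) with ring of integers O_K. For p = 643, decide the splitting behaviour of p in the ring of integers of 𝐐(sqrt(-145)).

Since -145 ≢ 1 mod 4, the ring of integers is ℤ[√-145] with discriminant 4·(-145) = -580.
disc(K) = -580 is not divisible by 643; 643 is unramified.
Legendre symbol by Euler's criterion: (-145/643) ≡ (-145)^321 ≡ 1 (mod 643), i.e. (-145/643) = 1.
Legendre symbol 1 ⇒ 643 is split.

splits completely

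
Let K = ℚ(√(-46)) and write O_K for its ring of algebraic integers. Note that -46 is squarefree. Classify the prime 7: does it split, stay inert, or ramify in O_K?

7 remains inert

d = -46 ≡ 2 (mod 4), so O_K = ℤ[√-46] and disc(K) = 4d = -184.
disc(K) = -184 is not divisible by 7; 7 is unramified.
Euler's criterion: (-46)^3 mod 7 = 6. Thus (-46|7) = -1.
d is a non-residue mod p, hence 7 remains inert in O_K.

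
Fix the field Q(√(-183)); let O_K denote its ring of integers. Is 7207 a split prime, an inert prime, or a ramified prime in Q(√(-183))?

Since -183 ≡ 1 mod 4, the ring of integers is ℤ[(1+√-183)/2] with discriminant -183.
disc(K) = -183 is not divisible by 7207; 7207 is unramified.
(-183/7207) = 7024^3603 mod 7207 = 1, giving Legendre symbol 1.
d is a quadratic residue mod p, hence 7207 splits in O_K.

p splits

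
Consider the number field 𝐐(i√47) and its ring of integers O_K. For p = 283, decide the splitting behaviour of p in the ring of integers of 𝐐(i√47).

-47 mod 4 = 1, hence disc K = -47 and O_K = ℤ[(1+√-47)/2].
Since gcd(283, -47) = 1 the prime 283 does not ramify.
Euler's criterion: (-47)^141 mod 283 = 1. Thus (-47|283) = 1.
d is a quadratic residue mod p, hence 283 splits in O_K.

283 splits in O_K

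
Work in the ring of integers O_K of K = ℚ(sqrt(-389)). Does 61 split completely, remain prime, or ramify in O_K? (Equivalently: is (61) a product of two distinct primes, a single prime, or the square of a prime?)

inert — (61) stays prime in O_K

d = -389 ≡ 3 (mod 4), so O_K = ℤ[√-389] and disc(K) = 4d = -1556.
61 ∤ -1556, so 61 is unramified.
(-389/61) = 38^30 mod 61 = 60, giving Legendre symbol -1.
d is a non-residue mod p, hence 61 remains inert in O_K.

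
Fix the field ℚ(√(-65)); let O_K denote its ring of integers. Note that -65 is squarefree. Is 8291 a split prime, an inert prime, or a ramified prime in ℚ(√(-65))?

-65 mod 4 = 3, hence disc K = 4·(-65) = -260 and O_K = ℤ[√-65].
8291 ∤ -260, so 8291 is unramified.
Compute (-65/8291) via Euler: 8226^((8291-1)/2) mod 8291 = 8290, so (-65/8291) = -1.
(-65/8291) = -1, so 8291 is inert.

8291 remains inert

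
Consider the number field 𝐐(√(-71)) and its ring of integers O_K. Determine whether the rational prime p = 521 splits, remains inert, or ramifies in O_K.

p splits

-71 mod 4 = 1, hence disc K = -71 and O_K = ℤ[(1+√-71)/2].
Since gcd(521, -71) = 1 the prime 521 does not ramify.
Legendre symbol by Euler's criterion: (-71/521) ≡ (-71)^260 ≡ 1 (mod 521), i.e. (-71/521) = 1.
Legendre symbol 1 ⇒ 521 is split.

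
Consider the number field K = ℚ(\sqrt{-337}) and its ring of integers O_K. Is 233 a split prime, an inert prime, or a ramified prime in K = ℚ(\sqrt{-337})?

split

d = -337 ≡ 3 (mod 4), so O_K = ℤ[√-337] and disc(K) = 4d = -1348.
disc(K) = -1348 is not divisible by 233; 233 is unramified.
Legendre symbol by Euler's criterion: (-337/233) ≡ (-337)^116 ≡ 1 (mod 233), i.e. (-337/233) = 1.
Legendre symbol 1 ⇒ 233 is split.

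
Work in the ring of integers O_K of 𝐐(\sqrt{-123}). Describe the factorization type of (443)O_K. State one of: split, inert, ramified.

p is inert

-123 mod 4 = 1, hence disc K = -123 and O_K = ℤ[(1+√-123)/2].
Since gcd(443, -123) = 1 the prime 443 does not ramify.
(-123/443) = 320^221 mod 443 = 442, giving Legendre symbol -1.
(-123/443) = -1, so 443 is inert.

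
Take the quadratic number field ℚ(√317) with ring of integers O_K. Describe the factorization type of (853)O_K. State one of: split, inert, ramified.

317 mod 4 = 1, hence disc K = 317 and O_K = ℤ[(1+√317)/2].
Since gcd(853, 317) = 1 the prime 853 does not ramify.
Legendre symbol by Euler's criterion: (317/853) ≡ 317^426 ≡ 852 (mod 853), i.e. (317/853) = -1.
d is a non-residue mod p, hence 853 remains inert in O_K.

inert — (853) stays prime in O_K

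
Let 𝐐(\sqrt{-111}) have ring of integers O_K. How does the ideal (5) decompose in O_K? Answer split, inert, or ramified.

5 splits in O_K

d = -111 ≡ 1 (mod 4), so O_K = ℤ[(1+√-111)/2] and disc(K) = d = -111.
5 ∤ -111, so 5 is unramified.
Euler's criterion: (-111)^2 mod 5 = 1. Thus (-111|5) = 1.
Legendre symbol 1 ⇒ 5 is split.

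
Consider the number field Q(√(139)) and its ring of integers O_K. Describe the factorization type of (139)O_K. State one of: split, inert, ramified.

Since 139 ≢ 1 mod 4, the ring of integers is ℤ[√139] with discriminant 4·139 = 556.
Ramification test: 139 | 556. The prime 139 ramifies in K.

ramifies in O_K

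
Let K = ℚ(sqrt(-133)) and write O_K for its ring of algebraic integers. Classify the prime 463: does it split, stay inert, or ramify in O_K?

remains prime (inert)

d = -133 ≡ 3 (mod 4), so O_K = ℤ[√-133] and disc(K) = 4d = -532.
463 ∤ -532, so 463 is unramified.
(-133/463) = 330^231 mod 463 = 462, giving Legendre symbol -1.
Legendre symbol -1 ⇒ 463 is inert.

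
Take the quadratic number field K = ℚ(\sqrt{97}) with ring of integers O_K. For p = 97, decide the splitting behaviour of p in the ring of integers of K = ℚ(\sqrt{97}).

97 is ramified

Since 97 ≡ 1 mod 4, the ring of integers is ℤ[(1+√97)/2] with discriminant 97.
97 divides disc(K) = 97, so 97 ramifies.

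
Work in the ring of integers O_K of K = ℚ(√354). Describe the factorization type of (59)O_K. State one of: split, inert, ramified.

ramified — (59) = 𝔭²

d = 354 ≡ 2 (mod 4), so O_K = ℤ[√354] and disc(K) = 4d = 1416.
59 divides disc(K) = 1416, so 59 ramifies.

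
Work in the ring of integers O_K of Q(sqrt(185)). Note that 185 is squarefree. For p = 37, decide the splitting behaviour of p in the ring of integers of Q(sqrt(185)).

p ramifies

185 mod 4 = 1, hence disc K = 185 and O_K = ℤ[(1+√185)/2].
Ramification test: 37 | 185. The prime 37 ramifies in K.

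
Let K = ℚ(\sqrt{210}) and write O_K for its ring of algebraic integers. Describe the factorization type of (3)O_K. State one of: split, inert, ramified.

ramifies in O_K

Since 210 ≢ 1 mod 4, the ring of integers is ℤ[√210] with discriminant 4·210 = 840.
3 divides disc(K) = 840, so 3 ramifies.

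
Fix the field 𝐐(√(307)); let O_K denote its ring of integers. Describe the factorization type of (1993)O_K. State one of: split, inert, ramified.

1993 remains inert

d = 307 ≡ 3 (mod 4), so O_K = ℤ[√307] and disc(K) = 4d = 1228.
disc(K) = 1228 is not divisible by 1993; 1993 is unramified.
Compute (307/1993) via Euler: 307^((1993-1)/2) mod 1993 = 1992, so (307/1993) = -1.
(307/1993) = -1, so 1993 is inert.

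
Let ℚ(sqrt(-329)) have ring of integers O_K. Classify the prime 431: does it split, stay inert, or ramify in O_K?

431 remains inert

Since -329 ≢ 1 mod 4, the ring of integers is ℤ[√-329] with discriminant 4·(-329) = -1316.
Since gcd(431, -1316) = 1 the prime 431 does not ramify.
(-329/431) = 102^215 mod 431 = 430, giving Legendre symbol -1.
Legendre symbol -1 ⇒ 431 is inert.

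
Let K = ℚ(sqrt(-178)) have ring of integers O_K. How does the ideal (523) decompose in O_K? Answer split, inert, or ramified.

p splits

Since -178 ≢ 1 mod 4, the ring of integers is ℤ[√-178] with discriminant 4·(-178) = -712.
Since gcd(523, -712) = 1 the prime 523 does not ramify.
(-178/523) = 345^261 mod 523 = 1, giving Legendre symbol 1.
d is a quadratic residue mod p, hence 523 splits in O_K.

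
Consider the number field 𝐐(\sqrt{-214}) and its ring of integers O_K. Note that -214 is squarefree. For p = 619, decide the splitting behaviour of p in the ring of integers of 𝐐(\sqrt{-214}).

-214 mod 4 = 2, hence disc K = 4·(-214) = -856 and O_K = ℤ[√-214].
Since gcd(619, -856) = 1 the prime 619 does not ramify.
Compute (-214/619) via Euler: 405^((619-1)/2) mod 619 = 1, so (-214/619) = 1.
Legendre symbol 1 ⇒ 619 is split.

split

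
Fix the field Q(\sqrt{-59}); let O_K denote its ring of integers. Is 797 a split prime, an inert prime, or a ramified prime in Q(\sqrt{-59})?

-59 mod 4 = 1, hence disc K = -59 and O_K = ℤ[(1+√-59)/2].
Since gcd(797, -59) = 1 the prime 797 does not ramify.
(-59/797) = 738^398 mod 797 = 796, giving Legendre symbol -1.
(-59/797) = -1, so 797 is inert.

inert — (797) stays prime in O_K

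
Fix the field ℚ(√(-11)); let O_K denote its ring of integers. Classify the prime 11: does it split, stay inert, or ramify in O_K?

-11 mod 4 = 1, hence disc K = -11 and O_K = ℤ[(1+√-11)/2].
11 divides disc(K) = -11, so 11 ramifies.

p ramifies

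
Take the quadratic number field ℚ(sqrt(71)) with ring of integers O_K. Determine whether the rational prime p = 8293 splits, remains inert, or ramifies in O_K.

p splits

d = 71 ≡ 3 (mod 4), so O_K = ℤ[√71] and disc(K) = 4d = 284.
disc(K) = 284 is not divisible by 8293; 8293 is unramified.
Compute (71/8293) via Euler: 71^((8293-1)/2) mod 8293 = 1, so (71/8293) = 1.
(71/8293) = 1, so 8293 splits.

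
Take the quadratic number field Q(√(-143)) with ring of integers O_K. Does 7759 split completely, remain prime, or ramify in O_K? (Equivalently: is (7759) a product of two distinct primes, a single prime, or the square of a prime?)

-143 mod 4 = 1, hence disc K = -143 and O_K = ℤ[(1+√-143)/2].
Since gcd(7759, -143) = 1 the prime 7759 does not ramify.
Compute (-143/7759) via Euler: 7616^((7759-1)/2) mod 7759 = 7758, so (-143/7759) = -1.
(-143/7759) = -1, so 7759 is inert.

7759 remains inert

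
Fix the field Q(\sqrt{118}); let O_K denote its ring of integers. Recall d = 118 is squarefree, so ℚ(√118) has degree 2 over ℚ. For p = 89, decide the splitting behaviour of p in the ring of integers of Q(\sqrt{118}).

d = 118 ≡ 2 (mod 4), so O_K = ℤ[√118] and disc(K) = 4d = 472.
89 ∤ 472, so 89 is unramified.
Euler's criterion: 118^44 mod 89 = 88. Thus (118|89) = -1.
d is a non-residue mod p, hence 89 remains inert in O_K.

inert — (89) stays prime in O_K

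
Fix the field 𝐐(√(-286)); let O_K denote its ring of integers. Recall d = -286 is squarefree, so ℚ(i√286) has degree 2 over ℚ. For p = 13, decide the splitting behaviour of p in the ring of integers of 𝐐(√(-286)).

13 is ramified

-286 mod 4 = 2, hence disc K = 4·(-286) = -1144 and O_K = ℤ[√-286].
Ramification test: 13 | -1144. The prime 13 ramifies in K.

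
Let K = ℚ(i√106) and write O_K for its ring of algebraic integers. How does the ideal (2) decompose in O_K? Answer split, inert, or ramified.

p ramifies

d = -106 ≡ 2 (mod 4), so O_K = ℤ[√-106] and disc(K) = 4d = -424.
disc(K) = -424 = 2·(-212), so p = 2 is ramified.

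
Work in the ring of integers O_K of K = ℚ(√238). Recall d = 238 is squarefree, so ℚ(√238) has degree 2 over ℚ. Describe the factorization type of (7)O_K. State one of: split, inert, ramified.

7 is ramified

Since 238 ≢ 1 mod 4, the ring of integers is ℤ[√238] with discriminant 4·238 = 952.
disc(K) = 952 = 7·136, so p = 7 is ramified.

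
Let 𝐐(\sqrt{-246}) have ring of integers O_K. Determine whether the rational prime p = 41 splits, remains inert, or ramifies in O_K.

ramified — (41) = 𝔭²

Since -246 ≢ 1 mod 4, the ring of integers is ℤ[√-246] with discriminant 4·(-246) = -984.
disc(K) = -984 = 41·(-24), so p = 41 is ramified.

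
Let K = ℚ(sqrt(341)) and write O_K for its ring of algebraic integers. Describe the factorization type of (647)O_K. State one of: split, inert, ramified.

341 mod 4 = 1, hence disc K = 341 and O_K = ℤ[(1+√341)/2].
disc(K) = 341 is not divisible by 647; 647 is unramified.
(341/647) = 341^323 mod 647 = 646, giving Legendre symbol -1.
(341/647) = -1, so 647 is inert.

inert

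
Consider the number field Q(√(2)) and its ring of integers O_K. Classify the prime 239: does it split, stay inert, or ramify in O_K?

p splits

d = 2 ≡ 2 (mod 4), so O_K = ℤ[√2] and disc(K) = 4d = 8.
239 ∤ 8, so 239 is unramified.
Legendre symbol by Euler's criterion: (2/239) ≡ 2^119 ≡ 1 (mod 239), i.e. (2/239) = 1.
d is a quadratic residue mod p, hence 239 splits in O_K.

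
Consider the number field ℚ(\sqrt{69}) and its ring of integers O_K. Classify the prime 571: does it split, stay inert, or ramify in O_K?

Since 69 ≡ 1 mod 4, the ring of integers is ℤ[(1+√69)/2] with discriminant 69.
disc(K) = 69 is not divisible by 571; 571 is unramified.
Legendre symbol by Euler's criterion: (69/571) ≡ 69^285 ≡ 570 (mod 571), i.e. (69/571) = -1.
(69/571) = -1, so 571 is inert.

571 remains inert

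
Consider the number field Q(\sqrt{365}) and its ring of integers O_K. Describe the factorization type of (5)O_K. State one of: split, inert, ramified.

d = 365 ≡ 1 (mod 4), so O_K = ℤ[(1+√365)/2] and disc(K) = d = 365.
disc(K) = 365 = 5·73, so p = 5 is ramified.

ramified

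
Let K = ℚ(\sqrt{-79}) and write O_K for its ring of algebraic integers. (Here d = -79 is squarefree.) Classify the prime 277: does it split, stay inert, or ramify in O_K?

split — (277) = 𝔭₁𝔭₂ with 𝔭₁ ≠ 𝔭₂

-79 mod 4 = 1, hence disc K = -79 and O_K = ℤ[(1+√-79)/2].
Since gcd(277, -79) = 1 the prime 277 does not ramify.
Euler's criterion: (-79)^138 mod 277 = 1. Thus (-79|277) = 1.
d is a quadratic residue mod p, hence 277 splits in O_K.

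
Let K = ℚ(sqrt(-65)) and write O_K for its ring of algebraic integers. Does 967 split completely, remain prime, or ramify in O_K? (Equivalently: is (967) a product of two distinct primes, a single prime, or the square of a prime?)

d = -65 ≡ 3 (mod 4), so O_K = ℤ[√-65] and disc(K) = 4d = -260.
Since gcd(967, -260) = 1 the prime 967 does not ramify.
Compute (-65/967) via Euler: 902^((967-1)/2) mod 967 = 966, so (-65/967) = -1.
(-65/967) = -1, so 967 is inert.

inert — (967) stays prime in O_K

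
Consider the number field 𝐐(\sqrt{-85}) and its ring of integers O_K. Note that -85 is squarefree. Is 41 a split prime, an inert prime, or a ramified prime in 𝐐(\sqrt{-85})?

Since -85 ≢ 1 mod 4, the ring of integers is ℤ[√-85] with discriminant 4·(-85) = -340.
Since gcd(41, -340) = 1 the prime 41 does not ramify.
(-85/41) = 38^20 mod 41 = 40, giving Legendre symbol -1.
Legendre symbol -1 ⇒ 41 is inert.

remains prime (inert)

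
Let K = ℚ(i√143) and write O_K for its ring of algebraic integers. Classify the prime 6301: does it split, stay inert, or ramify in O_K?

split

d = -143 ≡ 1 (mod 4), so O_K = ℤ[(1+√-143)/2] and disc(K) = d = -143.
Since gcd(6301, -143) = 1 the prime 6301 does not ramify.
(-143/6301) = 6158^3150 mod 6301 = 1, giving Legendre symbol 1.
Legendre symbol 1 ⇒ 6301 is split.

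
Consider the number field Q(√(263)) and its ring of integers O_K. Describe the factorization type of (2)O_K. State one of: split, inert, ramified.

263 mod 4 = 3, hence disc K = 4·263 = 1052 and O_K = ℤ[√263].
Ramification test: 2 | 1052. The prime 2 ramifies in K.

2 is ramified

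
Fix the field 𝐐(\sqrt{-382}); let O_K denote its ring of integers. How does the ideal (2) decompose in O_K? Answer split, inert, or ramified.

p ramifies

Since -382 ≢ 1 mod 4, the ring of integers is ℤ[√-382] with discriminant 4·(-382) = -1528.
2 divides disc(K) = -1528, so 2 ramifies.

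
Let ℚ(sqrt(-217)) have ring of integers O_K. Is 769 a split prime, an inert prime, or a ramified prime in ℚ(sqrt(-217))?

d = -217 ≡ 3 (mod 4), so O_K = ℤ[√-217] and disc(K) = 4d = -868.
Since gcd(769, -868) = 1 the prime 769 does not ramify.
Compute (-217/769) via Euler: 552^((769-1)/2) mod 769 = 768, so (-217/769) = -1.
Legendre symbol -1 ⇒ 769 is inert.

remains prime (inert)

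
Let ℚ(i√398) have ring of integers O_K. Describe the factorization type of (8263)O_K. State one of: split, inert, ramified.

split

Since -398 ≢ 1 mod 4, the ring of integers is ℤ[√-398] with discriminant 4·(-398) = -1592.
Since gcd(8263, -1592) = 1 the prime 8263 does not ramify.
Compute (-398/8263) via Euler: 7865^((8263-1)/2) mod 8263 = 1, so (-398/8263) = 1.
(-398/8263) = 1, so 8263 splits.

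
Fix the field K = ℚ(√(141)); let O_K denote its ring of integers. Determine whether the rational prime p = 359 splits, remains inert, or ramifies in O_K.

Since 141 ≡ 1 mod 4, the ring of integers is ℤ[(1+√141)/2] with discriminant 141.
Since gcd(359, 141) = 1 the prime 359 does not ramify.
Compute (141/359) via Euler: 141^((359-1)/2) mod 359 = 1, so (141/359) = 1.
d is a quadratic residue mod p, hence 359 splits in O_K.

359 splits in O_K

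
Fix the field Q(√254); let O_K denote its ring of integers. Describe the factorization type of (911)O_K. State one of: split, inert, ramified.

remains prime (inert)

Since 254 ≢ 1 mod 4, the ring of integers is ℤ[√254] with discriminant 4·254 = 1016.
disc(K) = 1016 is not divisible by 911; 911 is unramified.
Legendre symbol by Euler's criterion: (254/911) ≡ 254^455 ≡ 910 (mod 911), i.e. (254/911) = -1.
Legendre symbol -1 ⇒ 911 is inert.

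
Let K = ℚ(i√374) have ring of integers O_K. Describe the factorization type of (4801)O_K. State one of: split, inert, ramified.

d = -374 ≡ 2 (mod 4), so O_K = ℤ[√-374] and disc(K) = 4d = -1496.
disc(K) = -1496 is not divisible by 4801; 4801 is unramified.
(-374/4801) = 4427^2400 mod 4801 = 4800, giving Legendre symbol -1.
Legendre symbol -1 ⇒ 4801 is inert.

p is inert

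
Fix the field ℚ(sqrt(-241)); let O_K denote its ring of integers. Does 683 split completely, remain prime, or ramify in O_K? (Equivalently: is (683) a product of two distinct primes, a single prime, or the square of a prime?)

-241 mod 4 = 3, hence disc K = 4·(-241) = -964 and O_K = ℤ[√-241].
Since gcd(683, -964) = 1 the prime 683 does not ramify.
Euler's criterion: (-241)^341 mod 683 = 682. Thus (-241|683) = -1.
d is a non-residue mod p, hence 683 remains inert in O_K.

683 remains inert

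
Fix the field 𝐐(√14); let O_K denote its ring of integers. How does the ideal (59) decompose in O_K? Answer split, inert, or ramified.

inert — (59) stays prime in O_K

14 mod 4 = 2, hence disc K = 4·14 = 56 and O_K = ℤ[√14].
disc(K) = 56 is not divisible by 59; 59 is unramified.
Euler's criterion: 14^29 mod 59 = 58. Thus (14|59) = -1.
Legendre symbol -1 ⇒ 59 is inert.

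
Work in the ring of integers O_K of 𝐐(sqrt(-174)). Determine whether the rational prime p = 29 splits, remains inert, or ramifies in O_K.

p ramifies

d = -174 ≡ 2 (mod 4), so O_K = ℤ[√-174] and disc(K) = 4d = -696.
disc(K) = -696 = 29·(-24), so p = 29 is ramified.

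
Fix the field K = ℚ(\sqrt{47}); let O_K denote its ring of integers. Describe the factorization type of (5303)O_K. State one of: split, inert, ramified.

splits completely

d = 47 ≡ 3 (mod 4), so O_K = ℤ[√47] and disc(K) = 4d = 188.
Since gcd(5303, 188) = 1 the prime 5303 does not ramify.
Legendre symbol by Euler's criterion: (47/5303) ≡ 47^2651 ≡ 1 (mod 5303), i.e. (47/5303) = 1.
Legendre symbol 1 ⇒ 5303 is split.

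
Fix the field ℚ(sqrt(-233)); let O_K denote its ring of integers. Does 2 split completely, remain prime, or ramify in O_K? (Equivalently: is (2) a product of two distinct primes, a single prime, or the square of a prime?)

2 is ramified

Since -233 ≢ 1 mod 4, the ring of integers is ℤ[√-233] with discriminant 4·(-233) = -932.
2 divides disc(K) = -932, so 2 ramifies.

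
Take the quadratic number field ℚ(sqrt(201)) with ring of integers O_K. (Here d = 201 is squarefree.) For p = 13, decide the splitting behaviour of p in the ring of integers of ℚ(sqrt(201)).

d = 201 ≡ 1 (mod 4), so O_K = ℤ[(1+√201)/2] and disc(K) = d = 201.
Since gcd(13, 201) = 1 the prime 13 does not ramify.
Compute (201/13) via Euler: 6^((13-1)/2) mod 13 = 12, so (201/13) = -1.
(201/13) = -1, so 13 is inert.

remains prime (inert)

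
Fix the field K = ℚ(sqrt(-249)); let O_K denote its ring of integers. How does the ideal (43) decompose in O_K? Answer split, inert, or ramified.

split

-249 mod 4 = 3, hence disc K = 4·(-249) = -996 and O_K = ℤ[√-249].
43 ∤ -996, so 43 is unramified.
Legendre symbol by Euler's criterion: (-249/43) ≡ (-249)^21 ≡ 1 (mod 43), i.e. (-249/43) = 1.
d is a quadratic residue mod p, hence 43 splits in O_K.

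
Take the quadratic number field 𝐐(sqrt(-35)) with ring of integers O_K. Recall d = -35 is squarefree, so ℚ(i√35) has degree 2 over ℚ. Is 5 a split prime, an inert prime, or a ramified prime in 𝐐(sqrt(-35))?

p ramifies

-35 mod 4 = 1, hence disc K = -35 and O_K = ℤ[(1+√-35)/2].
5 divides disc(K) = -35, so 5 ramifies.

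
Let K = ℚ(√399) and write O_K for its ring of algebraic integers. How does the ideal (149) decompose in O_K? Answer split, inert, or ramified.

399 mod 4 = 3, hence disc K = 4·399 = 1596 and O_K = ℤ[√399].
disc(K) = 1596 is not divisible by 149; 149 is unramified.
Compute (399/149) via Euler: 101^((149-1)/2) mod 149 = 148, so (399/149) = -1.
d is a non-residue mod p, hence 149 remains inert in O_K.

inert — (149) stays prime in O_K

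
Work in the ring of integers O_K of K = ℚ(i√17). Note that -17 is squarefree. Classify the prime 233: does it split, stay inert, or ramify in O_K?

inert — (233) stays prime in O_K

Since -17 ≢ 1 mod 4, the ring of integers is ℤ[√-17] with discriminant 4·(-17) = -68.
disc(K) = -68 is not divisible by 233; 233 is unramified.
Euler's criterion: (-17)^116 mod 233 = 232. Thus (-17|233) = -1.
d is a non-residue mod p, hence 233 remains inert in O_K.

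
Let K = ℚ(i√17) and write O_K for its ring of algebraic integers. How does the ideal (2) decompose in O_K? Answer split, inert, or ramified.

Since -17 ≢ 1 mod 4, the ring of integers is ℤ[√-17] with discriminant 4·(-17) = -68.
disc(K) = -68 = 2·(-34), so p = 2 is ramified.

ramified — (2) = 𝔭²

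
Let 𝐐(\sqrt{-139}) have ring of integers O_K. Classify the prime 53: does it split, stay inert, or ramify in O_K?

-139 mod 4 = 1, hence disc K = -139 and O_K = ℤ[(1+√-139)/2].
Since gcd(53, -139) = 1 the prime 53 does not ramify.
Euler's criterion: (-139)^26 mod 53 = 52. Thus (-139|53) = -1.
(-139/53) = -1, so 53 is inert.

remains prime (inert)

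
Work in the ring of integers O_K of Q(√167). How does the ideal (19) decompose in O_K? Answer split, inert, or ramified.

inert — (19) stays prime in O_K

Since 167 ≢ 1 mod 4, the ring of integers is ℤ[√167] with discriminant 4·167 = 668.
19 ∤ 668, so 19 is unramified.
Legendre symbol by Euler's criterion: (167/19) ≡ 167^9 ≡ 18 (mod 19), i.e. (167/19) = -1.
Legendre symbol -1 ⇒ 19 is inert.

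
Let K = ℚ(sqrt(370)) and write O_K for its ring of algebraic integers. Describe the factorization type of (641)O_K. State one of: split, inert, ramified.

split — (641) = 𝔭₁𝔭₂ with 𝔭₁ ≠ 𝔭₂

370 mod 4 = 2, hence disc K = 4·370 = 1480 and O_K = ℤ[√370].
641 ∤ 1480, so 641 is unramified.
Legendre symbol by Euler's criterion: (370/641) ≡ 370^320 ≡ 1 (mod 641), i.e. (370/641) = 1.
(370/641) = 1, so 641 splits.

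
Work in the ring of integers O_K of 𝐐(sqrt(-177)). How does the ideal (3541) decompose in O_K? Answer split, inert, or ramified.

split — (3541) = 𝔭₁𝔭₂ with 𝔭₁ ≠ 𝔭₂

d = -177 ≡ 3 (mod 4), so O_K = ℤ[√-177] and disc(K) = 4d = -708.
disc(K) = -708 is not divisible by 3541; 3541 is unramified.
Compute (-177/3541) via Euler: 3364^((3541-1)/2) mod 3541 = 1, so (-177/3541) = 1.
(-177/3541) = 1, so 3541 splits.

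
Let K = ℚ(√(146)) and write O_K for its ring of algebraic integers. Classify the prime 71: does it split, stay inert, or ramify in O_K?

p splits

Since 146 ≢ 1 mod 4, the ring of integers is ℤ[√146] with discriminant 4·146 = 584.
Since gcd(71, 584) = 1 the prime 71 does not ramify.
(146/71) = 4^35 mod 71 = 1, giving Legendre symbol 1.
Legendre symbol 1 ⇒ 71 is split.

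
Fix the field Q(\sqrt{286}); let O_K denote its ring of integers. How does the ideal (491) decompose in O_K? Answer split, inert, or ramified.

p is inert

286 mod 4 = 2, hence disc K = 4·286 = 1144 and O_K = ℤ[√286].
491 ∤ 1144, so 491 is unramified.
Legendre symbol by Euler's criterion: (286/491) ≡ 286^245 ≡ 490 (mod 491), i.e. (286/491) = -1.
d is a non-residue mod p, hence 491 remains inert in O_K.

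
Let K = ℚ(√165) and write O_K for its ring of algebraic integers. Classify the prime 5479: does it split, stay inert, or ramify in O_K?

split

Since 165 ≡ 1 mod 4, the ring of integers is ℤ[(1+√165)/2] with discriminant 165.
disc(K) = 165 is not divisible by 5479; 5479 is unramified.
Compute (165/5479) via Euler: 165^((5479-1)/2) mod 5479 = 1, so (165/5479) = 1.
(165/5479) = 1, so 5479 splits.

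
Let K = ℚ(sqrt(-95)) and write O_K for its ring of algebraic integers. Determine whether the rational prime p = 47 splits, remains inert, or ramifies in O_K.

remains prime (inert)

-95 mod 4 = 1, hence disc K = -95 and O_K = ℤ[(1+√-95)/2].
disc(K) = -95 is not divisible by 47; 47 is unramified.
(-95/47) = 46^23 mod 47 = 46, giving Legendre symbol -1.
d is a non-residue mod p, hence 47 remains inert in O_K.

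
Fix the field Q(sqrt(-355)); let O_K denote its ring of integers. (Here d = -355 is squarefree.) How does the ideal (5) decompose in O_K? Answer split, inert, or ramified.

Since -355 ≡ 1 mod 4, the ring of integers is ℤ[(1+√-355)/2] with discriminant -355.
5 divides disc(K) = -355, so 5 ramifies.

ramified — (5) = 𝔭²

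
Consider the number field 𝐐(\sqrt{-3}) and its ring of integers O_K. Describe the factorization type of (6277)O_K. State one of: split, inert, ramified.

d = -3 ≡ 1 (mod 4), so O_K = ℤ[(1+√-3)/2] and disc(K) = d = -3.
Since gcd(6277, -3) = 1 the prime 6277 does not ramify.
Compute (-3/6277) via Euler: 6274^((6277-1)/2) mod 6277 = 1, so (-3/6277) = 1.
(-3/6277) = 1, so 6277 splits.

splits completely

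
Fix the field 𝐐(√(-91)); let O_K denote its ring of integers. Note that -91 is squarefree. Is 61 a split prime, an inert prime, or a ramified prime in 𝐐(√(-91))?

-91 mod 4 = 1, hence disc K = -91 and O_K = ℤ[(1+√-91)/2].
61 ∤ -91, so 61 is unramified.
Compute (-91/61) via Euler: 31^((61-1)/2) mod 61 = 60, so (-91/61) = -1.
d is a non-residue mod p, hence 61 remains inert in O_K.

p is inert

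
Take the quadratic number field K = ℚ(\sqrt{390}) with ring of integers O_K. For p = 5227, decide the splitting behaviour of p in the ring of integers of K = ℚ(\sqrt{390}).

inert — (5227) stays prime in O_K

d = 390 ≡ 2 (mod 4), so O_K = ℤ[√390] and disc(K) = 4d = 1560.
disc(K) = 1560 is not divisible by 5227; 5227 is unramified.
Euler's criterion: 390^2613 mod 5227 = 5226. Thus (390|5227) = -1.
d is a non-residue mod p, hence 5227 remains inert in O_K.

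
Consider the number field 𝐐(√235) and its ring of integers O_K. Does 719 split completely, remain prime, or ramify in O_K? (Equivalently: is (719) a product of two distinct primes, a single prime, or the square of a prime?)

Since 235 ≢ 1 mod 4, the ring of integers is ℤ[√235] with discriminant 4·235 = 940.
Since gcd(719, 940) = 1 the prime 719 does not ramify.
(235/719) = 235^359 mod 719 = 718, giving Legendre symbol -1.
d is a non-residue mod p, hence 719 remains inert in O_K.

remains prime (inert)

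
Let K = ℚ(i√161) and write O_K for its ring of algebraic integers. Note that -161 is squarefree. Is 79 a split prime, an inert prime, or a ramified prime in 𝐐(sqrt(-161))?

splits completely

-161 mod 4 = 3, hence disc K = 4·(-161) = -644 and O_K = ℤ[√-161].
79 ∤ -644, so 79 is unramified.
(-161/79) = 76^39 mod 79 = 1, giving Legendre symbol 1.
(-161/79) = 1, so 79 splits.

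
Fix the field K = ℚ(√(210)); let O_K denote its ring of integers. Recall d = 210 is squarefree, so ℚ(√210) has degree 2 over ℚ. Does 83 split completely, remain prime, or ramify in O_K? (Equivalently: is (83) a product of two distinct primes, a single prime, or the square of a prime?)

Since 210 ≢ 1 mod 4, the ring of integers is ℤ[√210] with discriminant 4·210 = 840.
83 ∤ 840, so 83 is unramified.
(210/83) = 44^41 mod 83 = 1, giving Legendre symbol 1.
(210/83) = 1, so 83 splits.

83 splits in O_K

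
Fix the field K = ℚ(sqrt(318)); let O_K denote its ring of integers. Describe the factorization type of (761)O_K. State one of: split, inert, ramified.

splits completely

Since 318 ≢ 1 mod 4, the ring of integers is ℤ[√318] with discriminant 4·318 = 1272.
disc(K) = 1272 is not divisible by 761; 761 is unramified.
Compute (318/761) via Euler: 318^((761-1)/2) mod 761 = 1, so (318/761) = 1.
Legendre symbol 1 ⇒ 761 is split.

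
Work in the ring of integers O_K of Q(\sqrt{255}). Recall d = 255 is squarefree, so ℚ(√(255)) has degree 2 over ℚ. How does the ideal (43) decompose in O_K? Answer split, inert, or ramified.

d = 255 ≡ 3 (mod 4), so O_K = ℤ[√255] and disc(K) = 4d = 1020.
43 ∤ 1020, so 43 is unramified.
Euler's criterion: 255^21 mod 43 = 1. Thus (255|43) = 1.
d is a quadratic residue mod p, hence 43 splits in O_K.

split — (43) = 𝔭₁𝔭₂ with 𝔭₁ ≠ 𝔭₂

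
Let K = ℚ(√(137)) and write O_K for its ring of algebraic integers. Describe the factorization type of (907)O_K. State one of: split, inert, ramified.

137 mod 4 = 1, hence disc K = 137 and O_K = ℤ[(1+√137)/2].
907 ∤ 137, so 907 is unramified.
Legendre symbol by Euler's criterion: (137/907) ≡ 137^453 ≡ 906 (mod 907), i.e. (137/907) = -1.
Legendre symbol -1 ⇒ 907 is inert.

remains prime (inert)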